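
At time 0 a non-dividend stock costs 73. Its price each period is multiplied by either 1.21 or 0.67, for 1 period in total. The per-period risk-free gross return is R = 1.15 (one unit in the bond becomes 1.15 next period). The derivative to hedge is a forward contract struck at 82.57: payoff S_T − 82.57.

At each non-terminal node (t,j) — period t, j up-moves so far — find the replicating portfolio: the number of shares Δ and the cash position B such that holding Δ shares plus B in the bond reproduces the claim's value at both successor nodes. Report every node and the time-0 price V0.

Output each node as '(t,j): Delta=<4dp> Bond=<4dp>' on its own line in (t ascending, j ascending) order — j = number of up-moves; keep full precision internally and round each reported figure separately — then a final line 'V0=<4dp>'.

The replicating-portfolio and risk-neutral prices coincide; use p* = (1.15−0.67)/(1.21−0.67) = 0.8889 for the latter.
Terminal payoffs: V(1,0)=-33.6600, V(1,1)=5.7600
  t=0,j=0: stock 73.0000 → up 88.3300 (V=5.7600), down 48.9100 (V=-33.6600). Price 1.2000; hedge Δ=1.0000, bond B=-71.8000.
The time-0 hedge costs 1.2000, which is the no-arbitrage price.

(0,0): Delta=1.0000 Bond=-71.8000
V0=1.2000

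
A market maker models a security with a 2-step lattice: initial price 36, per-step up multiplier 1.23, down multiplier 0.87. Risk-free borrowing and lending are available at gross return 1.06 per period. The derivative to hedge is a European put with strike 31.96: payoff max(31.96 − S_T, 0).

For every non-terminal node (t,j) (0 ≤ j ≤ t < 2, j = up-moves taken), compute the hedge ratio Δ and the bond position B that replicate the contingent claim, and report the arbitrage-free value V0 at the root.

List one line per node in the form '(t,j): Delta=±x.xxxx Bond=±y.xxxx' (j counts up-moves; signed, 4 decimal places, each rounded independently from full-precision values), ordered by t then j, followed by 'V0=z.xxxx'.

Under the risk-neutral measure, an up-move has probability p* = (R−d)/(u−d) = 0.5278 and values discount at R = 1.06.
At expiry t=2: V(2,0)=4.7116, V(2,1)=0.0000, V(2,2)=0.0000
Node (1,0) S=31.3200: V=(p*·0.0000+(1−p*)·4.7116)/1.06=2.0990; Δ=(0.0000−4.7116)/(38.5236−27.2484)=-0.4179; B=V−Δ·S=15.1868
Node (1,1) S=44.2800: V=(p*·0.0000+(1−p*)·0.0000)/1.06=0.0000; Δ=(0.0000−0.0000)/(54.4644−38.5236)=0.0000; B=V−Δ·S=0.0000
Node (0,0) S=36.0000: V=(p*·0.0000+(1−p*)·2.0990)/1.06=0.9351; Δ=(0.0000−2.0990)/(44.2800−31.3200)=-0.1620; B=V−Δ·S=6.7656
Self-financing check: at every node Δ·S+B equals the discounted successor values.

(0,0): Delta=-0.1620 Bond=6.7656
(1,0): Delta=-0.4179 Bond=15.1868
(1,1): Delta=0.0000 Bond=0.0000
V0=0.9351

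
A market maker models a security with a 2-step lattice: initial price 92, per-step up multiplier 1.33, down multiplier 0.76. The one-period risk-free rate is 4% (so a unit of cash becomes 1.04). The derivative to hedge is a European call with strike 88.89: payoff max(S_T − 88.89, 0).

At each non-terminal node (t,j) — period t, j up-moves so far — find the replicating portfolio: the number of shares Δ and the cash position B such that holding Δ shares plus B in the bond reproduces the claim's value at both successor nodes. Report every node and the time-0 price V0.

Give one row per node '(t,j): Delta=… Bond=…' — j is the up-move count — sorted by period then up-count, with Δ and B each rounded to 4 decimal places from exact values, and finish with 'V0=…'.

No-arbitrage ⇒ martingale measure with p* = (R−d)/(u−d) = 0.4912.
At expiry t=2: V(2,0)=0.0000, V(2,1)=4.1036, V(2,2)=73.8488
  t=1,j=0: stock 69.9200 → up 92.9936 (V=4.1036), down 53.1392 (V=0.0000). Price 1.9383; hedge Δ=0.1030, bond B=-5.2610.
  t=1,j=1: stock 122.3600 → up 162.7388 (V=73.8488), down 92.9936 (V=4.1036). Price 36.8888; hedge Δ=1.0000, bond B=-85.4712.
  t=0,j=0: stock 92.0000 → up 122.3600 (V=36.8888), down 69.9200 (V=1.9383). Price 18.3721; hedge Δ=0.6665, bond B=-42.9447.
Self-financing check: at every node Δ·S+B equals the discounted successor values.

(0,0): Delta=0.6665 Bond=-42.9447
(1,0): Delta=0.1030 Bond=-5.2610
(1,1): Delta=1.0000 Bond=-85.4712
V0=18.3721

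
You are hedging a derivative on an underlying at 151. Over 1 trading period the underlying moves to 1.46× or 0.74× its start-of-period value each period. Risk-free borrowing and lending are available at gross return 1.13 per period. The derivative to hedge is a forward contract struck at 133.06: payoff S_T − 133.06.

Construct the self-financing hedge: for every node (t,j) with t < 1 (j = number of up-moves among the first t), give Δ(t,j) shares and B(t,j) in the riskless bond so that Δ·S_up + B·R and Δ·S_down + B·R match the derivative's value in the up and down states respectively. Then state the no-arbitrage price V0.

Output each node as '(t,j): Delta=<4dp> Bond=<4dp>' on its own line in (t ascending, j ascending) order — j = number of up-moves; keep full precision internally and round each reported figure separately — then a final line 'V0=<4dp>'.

(0,0): Delta=1.0000 Bond=-117.7522
V0=33.2478

No-arbitrage ⇒ martingale measure with p* = (R−d)/(u−d) = 0.5417.
Terminal payoffs: V(1,0)=-21.3200, V(1,1)=87.4000
Node (0,0) S=151.0000: V=(p*·87.4000+(1−p*)·-21.3200)/1.13=33.2478; Δ=(87.4000−-21.3200)/(220.4600−111.7400)=1.0000; B=V−Δ·S=-117.7522
Check: Δ(0,0)·S0 + B(0,0) = 33.2478 = V0.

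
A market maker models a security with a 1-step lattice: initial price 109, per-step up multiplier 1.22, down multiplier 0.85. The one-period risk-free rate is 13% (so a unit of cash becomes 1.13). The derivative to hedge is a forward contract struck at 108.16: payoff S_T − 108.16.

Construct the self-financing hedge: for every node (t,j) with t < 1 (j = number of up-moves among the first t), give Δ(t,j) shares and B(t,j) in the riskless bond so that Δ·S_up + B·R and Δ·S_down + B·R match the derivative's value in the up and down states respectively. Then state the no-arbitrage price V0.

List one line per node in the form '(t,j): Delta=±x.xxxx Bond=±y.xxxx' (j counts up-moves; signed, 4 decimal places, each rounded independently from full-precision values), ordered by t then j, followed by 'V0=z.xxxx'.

Risk-neutral probability p* = (R−d)/(u−d) = (1.13−0.85)/(1.22−0.85) = 0.7568.
At expiry t=1: V(1,0)=-15.5100, V(1,1)=24.8200
  t=0,j=0: stock 109.0000 → up 132.9800 (V=24.8200), down 92.6500 (V=-15.5100). Price 13.2832; hedge Δ=1.0000, bond B=-95.7168.
Root portfolio cost Δ·109+B reproduces V0=13.2832.

(0,0): Delta=1.0000 Bond=-95.7168
V0=13.2832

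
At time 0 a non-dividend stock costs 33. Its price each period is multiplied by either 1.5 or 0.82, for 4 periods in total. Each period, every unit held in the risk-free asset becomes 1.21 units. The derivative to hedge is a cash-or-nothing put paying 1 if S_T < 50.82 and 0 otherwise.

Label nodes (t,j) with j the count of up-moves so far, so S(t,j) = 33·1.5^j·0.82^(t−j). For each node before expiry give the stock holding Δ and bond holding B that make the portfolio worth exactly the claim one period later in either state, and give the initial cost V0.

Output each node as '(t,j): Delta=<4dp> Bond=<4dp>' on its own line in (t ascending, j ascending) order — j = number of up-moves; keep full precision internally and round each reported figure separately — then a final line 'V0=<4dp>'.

(0,0): Delta=-0.0106 Bond=0.6152
(1,0): Delta=-0.0122 Bond=0.7884
(1,1): Delta=-0.0099 Bond=0.7118
(2,0): Delta=0.0000 Bond=0.6830
(2,1): Delta=-0.0172 Bond=1.1554
(2,2): Delta=-0.0070 Bond=0.6425
(3,0): Delta=0.0000 Bond=0.8264
(3,1): Delta=0.0000 Bond=0.8264
(3,2): Delta=-0.0242 Bond=1.8230
(3,3): Delta=0.0000 Bond=0.0000
V0=0.2659

Risk-neutral probability p* = (R−d)/(u−d) = (1.21−0.82)/(1.5−0.82) = 0.5735.
At expiry t=4: V(4,0)=1.0000, V(4,1)=1.0000, V(4,2)=1.0000, V(4,3)=0.0000, V(4,4)=0.0000
(3,0): S=18.1951. Δ = (V_up−V_dn)/(S_up−S_dn) = (1.0000−1.0000)/(27.2927−14.9200) = 0.0000. V = [p*·1.0000 + (1−p*)·1.0000]/1.21 = 0.8264. B = V − Δ·S = 0.8264.
(3,1): S=33.2838. Δ = (V_up−V_dn)/(S_up−S_dn) = (1.0000−1.0000)/(49.9257−27.2927) = 0.0000. V = [p*·1.0000 + (1−p*)·1.0000]/1.21 = 0.8264. B = V − Δ·S = 0.8264.
(3,2): S=60.8850. Δ = (V_up−V_dn)/(S_up−S_dn) = (0.0000−1.0000)/(91.3275−49.9257) = -0.0242. V = [p*·0.0000 + (1−p*)·1.0000]/1.21 = 0.3525. B = V − Δ·S = 1.8230.
(3,3): S=111.3750. Δ = (V_up−V_dn)/(S_up−S_dn) = (0.0000−0.0000)/(167.0625−91.3275) = 0.0000. V = [p*·0.0000 + (1−p*)·0.0000]/1.21 = 0.0000. B = V − Δ·S = 0.0000.
(2,0): S=22.1892. Δ = (V_up−V_dn)/(S_up−S_dn) = (0.8264−0.8264)/(33.2838−18.1951) = 0.0000. V = [p*·0.8264 + (1−p*)·0.8264]/1.21 = 0.6830. B = V − Δ·S = 0.6830.
(2,1): S=40.5900. Δ = (V_up−V_dn)/(S_up−S_dn) = (0.3525−0.8264)/(60.8850−33.2838) = -0.0172. V = [p*·0.3525 + (1−p*)·0.8264]/1.21 = 0.4583. B = V − Δ·S = 1.1554.
(2,2): S=74.2500. Δ = (V_up−V_dn)/(S_up−S_dn) = (0.0000−0.3525)/(111.3750−60.8850) = -0.0070. V = [p*·0.0000 + (1−p*)·0.3525]/1.21 = 0.1242. B = V − Δ·S = 0.6425.
(1,0): S=27.0600. Δ = (V_up−V_dn)/(S_up−S_dn) = (0.4583−0.6830)/(40.5900−22.1892) = -0.0122. V = [p*·0.4583 + (1−p*)·0.6830]/1.21 = 0.4580. B = V − Δ·S = 0.7884.
(1,1): S=49.5000. Δ = (V_up−V_dn)/(S_up−S_dn) = (0.1242−0.4583)/(74.2500−40.5900) = -0.0099. V = [p*·0.1242 + (1−p*)·0.4583]/1.21 = 0.2204. B = V − Δ·S = 0.7118.
(0,0): S=33.0000. Δ = (V_up−V_dn)/(S_up−S_dn) = (0.2204−0.4580)/(49.5000−27.0600) = -0.0106. V = [p*·0.2204 + (1−p*)·0.4580]/1.21 = 0.2659. B = V − Δ·S = 0.6152.
Self-financing check: at every node Δ·S+B equals the discounted successor values.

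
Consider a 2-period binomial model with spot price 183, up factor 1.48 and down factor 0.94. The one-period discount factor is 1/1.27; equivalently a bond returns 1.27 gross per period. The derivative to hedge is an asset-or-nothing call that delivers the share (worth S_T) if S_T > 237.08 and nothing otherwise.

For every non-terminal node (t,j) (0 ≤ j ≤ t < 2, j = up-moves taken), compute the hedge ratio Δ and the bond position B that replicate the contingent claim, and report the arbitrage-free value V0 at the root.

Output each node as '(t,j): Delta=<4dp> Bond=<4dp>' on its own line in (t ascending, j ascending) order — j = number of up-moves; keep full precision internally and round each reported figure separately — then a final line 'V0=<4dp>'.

(0,0): Delta=1.5011 Bond=-106.8545
(1,0): Delta=2.7407 Bond=-348.9563
(1,1): Delta=1.0000 Bond=0.0000
V0=167.8382

Since d<R<u, set p* = (R−d)/(u−d) = 0.6111; price each node as the discounted p*-expectation of its children.
Terminal values V(2,·): V(2,0)=0.0000, V(2,1)=254.5896, V(2,2)=400.8432
(1,0): S=172.0200. Δ = (V_up−V_dn)/(S_up−S_dn) = (254.5896−0.0000)/(254.5896−161.6988) = 2.7407. V = [p*·254.5896 + (1−p*)·0.0000]/1.27 = 122.5059. B = V − Δ·S = -348.9563.
(1,1): S=270.8400. Δ = (V_up−V_dn)/(S_up−S_dn) = (400.8432−254.5896)/(400.8432−254.5896) = 1.0000. V = [p*·400.8432 + (1−p*)·254.5896]/1.27 = 270.8400. B = V − Δ·S = 0.0000.
(0,0): S=183.0000. Δ = (V_up−V_dn)/(S_up−S_dn) = (270.8400−122.5059)/(270.8400−172.0200) = 1.5011. V = [p*·270.8400 + (1−p*)·122.5059]/1.27 = 167.8382. B = V − Δ·S = -106.8545.
Check: Δ(0,0)·S0 + B(0,0) = 167.8382 = V0.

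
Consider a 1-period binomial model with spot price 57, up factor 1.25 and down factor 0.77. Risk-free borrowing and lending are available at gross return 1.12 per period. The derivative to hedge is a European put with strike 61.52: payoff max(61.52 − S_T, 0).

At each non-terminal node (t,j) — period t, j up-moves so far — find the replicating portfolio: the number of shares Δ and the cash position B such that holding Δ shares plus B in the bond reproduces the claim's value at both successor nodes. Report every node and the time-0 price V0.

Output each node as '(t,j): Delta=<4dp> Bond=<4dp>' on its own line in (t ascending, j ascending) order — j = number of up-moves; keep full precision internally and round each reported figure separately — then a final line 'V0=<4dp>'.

Risk-neutral probability p* = (R−d)/(u−d) = (1.12−0.77)/(1.25−0.77) = 0.7292.
Terminal payoffs: V(1,0)=17.6300, V(1,1)=0.0000
Node (0,0) S=57.0000: V=(p*·0.0000+(1−p*)·17.6300)/1.12=4.2632; Δ=(0.0000−17.6300)/(71.2500−43.8900)=-0.6444; B=V−Δ·S=40.9924
Check: Δ(0,0)·S0 + B(0,0) = 4.2632 = V0.

(0,0): Delta=-0.6444 Bond=40.9924
V0=4.2632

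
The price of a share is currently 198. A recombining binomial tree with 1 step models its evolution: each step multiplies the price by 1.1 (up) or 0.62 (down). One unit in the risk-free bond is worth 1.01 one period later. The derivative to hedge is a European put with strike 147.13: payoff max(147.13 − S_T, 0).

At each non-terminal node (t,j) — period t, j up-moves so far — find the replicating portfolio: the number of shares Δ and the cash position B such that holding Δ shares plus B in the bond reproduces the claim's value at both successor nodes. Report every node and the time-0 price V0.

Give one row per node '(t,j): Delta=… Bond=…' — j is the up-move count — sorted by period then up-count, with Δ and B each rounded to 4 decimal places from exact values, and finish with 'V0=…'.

(0,0): Delta=-0.2564 Bond=55.2950
V0=4.5241

The replicating-portfolio and risk-neutral prices coincide; use p* = (1.01−0.62)/(1.1−0.62) = 0.8125 for the latter.
Payoff layer (t=1): V(1,0)=24.3700, V(1,1)=0.0000
(0,0): S=198.0000. Δ = (V_up−V_dn)/(S_up−S_dn) = (0.0000−24.3700)/(217.8000−122.7600) = -0.2564. V = [p*·0.0000 + (1−p*)·24.3700]/1.01 = 4.5241. B = V − Δ·S = 55.2950.
Self-financing check: at every node Δ·S+B equals the discounted successor values.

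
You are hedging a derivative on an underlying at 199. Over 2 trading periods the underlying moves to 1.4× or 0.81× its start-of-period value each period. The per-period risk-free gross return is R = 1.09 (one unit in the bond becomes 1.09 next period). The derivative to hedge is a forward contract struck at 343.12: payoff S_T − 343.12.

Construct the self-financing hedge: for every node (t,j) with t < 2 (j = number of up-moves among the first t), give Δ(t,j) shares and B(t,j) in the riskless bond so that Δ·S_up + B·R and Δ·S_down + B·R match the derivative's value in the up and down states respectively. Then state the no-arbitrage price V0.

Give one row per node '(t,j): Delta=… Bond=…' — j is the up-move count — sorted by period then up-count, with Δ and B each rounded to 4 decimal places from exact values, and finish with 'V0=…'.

The replicating-portfolio and risk-neutral prices coincide; use p* = (1.09−0.81)/(1.4−0.81) = 0.4746 for the latter.
Payoff layer (t=2): V(2,0)=-212.5561, V(2,1)=-117.4540, V(2,2)=46.9200
Node (1,0) S=161.1900: V=(p*·-117.4540+(1−p*)·-212.5561)/1.09=-153.5990; Δ=(-117.4540−-212.5561)/(225.6660−130.5639)=1.0000; B=V−Δ·S=-314.7890
Node (1,1) S=278.6000: V=(p*·46.9200+(1−p*)·-117.4540)/1.09=-36.1890; Δ=(46.9200−-117.4540)/(390.0400−225.6660)=1.0000; B=V−Δ·S=-314.7890
Node (0,0) S=199.0000: V=(p*·-36.1890+(1−p*)·-153.5990)/1.09=-89.7972; Δ=(-36.1890−-153.5990)/(278.6000−161.1900)=1.0000; B=V−Δ·S=-288.7972
Each (Δ,B) replicates both successor values, so the strategy is self-financing and V0 is arbitrage-free.

(0,0): Delta=1.0000 Bond=-288.7972
(1,0): Delta=1.0000 Bond=-314.7890
(1,1): Delta=1.0000 Bond=-314.7890
V0=-89.7972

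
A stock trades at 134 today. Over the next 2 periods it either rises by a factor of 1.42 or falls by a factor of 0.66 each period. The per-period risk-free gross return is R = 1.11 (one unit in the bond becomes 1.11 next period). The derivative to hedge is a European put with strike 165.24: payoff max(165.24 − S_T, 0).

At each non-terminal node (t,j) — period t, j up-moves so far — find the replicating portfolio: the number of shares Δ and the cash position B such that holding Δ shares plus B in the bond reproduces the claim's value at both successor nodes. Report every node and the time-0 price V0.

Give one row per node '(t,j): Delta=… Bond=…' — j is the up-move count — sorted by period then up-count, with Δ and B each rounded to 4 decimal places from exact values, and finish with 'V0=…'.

Risk-neutral probability p* = (R−d)/(u−d) = (1.11−0.66)/(1.42−0.66) = 0.5921.
Terminal values V(2,·): V(2,0)=106.8696, V(2,1)=39.6552, V(2,2)=0.0000
  t=1,j=0: stock 88.4400 → up 125.5848 (V=39.6552), down 58.3704 (V=106.8696). Price 60.4249; hedge Δ=-1.0000, bond B=148.8649.
  t=1,j=1: stock 190.2800 → up 270.1976 (V=0.0000), down 125.5848 (V=39.6552). Price 14.5722; hedge Δ=-0.2742, bond B=66.7501.
  t=0,j=0: stock 134.0000 → up 190.2800 (V=14.5722), down 88.4400 (V=60.4249). Price 29.9777; hedge Δ=-0.4502, bond B=90.3102.
Check: Δ(0,0)·S0 + B(0,0) = 29.9777 = V0.

(0,0): Delta=-0.4502 Bond=90.3102
(1,0): Delta=-1.0000 Bond=148.8649
(1,1): Delta=-0.2742 Bond=66.7501
V0=29.9777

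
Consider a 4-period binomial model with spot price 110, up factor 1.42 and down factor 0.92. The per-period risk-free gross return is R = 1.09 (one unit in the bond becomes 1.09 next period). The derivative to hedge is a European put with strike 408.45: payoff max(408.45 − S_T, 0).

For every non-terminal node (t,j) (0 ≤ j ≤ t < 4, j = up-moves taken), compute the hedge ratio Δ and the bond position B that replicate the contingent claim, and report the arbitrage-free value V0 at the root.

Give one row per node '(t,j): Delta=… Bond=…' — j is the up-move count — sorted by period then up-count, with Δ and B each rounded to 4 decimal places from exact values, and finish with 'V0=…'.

(0,0): Delta=-0.9786 Bond=287.3687
(1,0): Delta=-1.0000 Bond=315.3983
(1,1): Delta=-0.9517 Bond=309.0263
(2,0): Delta=-1.0000 Bond=343.7842
(2,1): Delta=-1.0000 Bond=343.7842
(2,2): Delta=-0.8909 Bond=323.3562
(3,0): Delta=-1.0000 Bond=374.7248
(3,1): Delta=-1.0000 Bond=374.7248
(3,2): Delta=-1.0000 Bond=374.7248
(3,3): Delta=-0.7536 Bond=309.2350
V0=179.7236

Risk-neutral probability p* = (R−d)/(u−d) = (1.09−0.92)/(1.42−0.92) = 0.3400.
At expiry t=4: V(4,0)=329.6468, V(4,1)=286.8189, V(4,2)=220.7151, V(4,3)=118.6853, V(4,4)=0.0000
(3,0): S=85.6557. Δ = (V_up−V_dn)/(S_up−S_dn) = (286.8189−329.6468)/(121.6311−78.8032) = -1.0000. V = [p*·286.8189 + (1−p*)·329.6468]/1.09 = 289.0691. B = V − Δ·S = 374.7248.
(3,1): S=132.2077. Δ = (V_up−V_dn)/(S_up−S_dn) = (220.7151−286.8189)/(187.7349−121.6311) = -1.0000. V = [p*·220.7151 + (1−p*)·286.8189]/1.09 = 242.5171. B = V − Δ·S = 374.7248.
(3,2): S=204.0597. Δ = (V_up−V_dn)/(S_up−S_dn) = (118.6853−220.7151)/(289.7647−187.7349) = -1.0000. V = [p*·118.6853 + (1−p*)·220.7151]/1.09 = 170.6651. B = V − Δ·S = 374.7248.
(3,3): S=314.9617. Δ = (V_up−V_dn)/(S_up−S_dn) = (0.0000−118.6853)/(447.2456−289.7647) = -0.7536. V = [p*·0.0000 + (1−p*)·118.6853]/1.09 = 71.8645. B = V − Δ·S = 309.2350.
(2,0): S=93.1040. Δ = (V_up−V_dn)/(S_up−S_dn) = (242.5171−289.0691)/(132.2077−85.6557) = -1.0000. V = [p*·242.5171 + (1−p*)·289.0691]/1.09 = 250.6802. B = V − Δ·S = 343.7842.
(2,1): S=143.7040. Δ = (V_up−V_dn)/(S_up−S_dn) = (170.6651−242.5171)/(204.0597−132.2077) = -1.0000. V = [p*·170.6651 + (1−p*)·242.5171]/1.09 = 200.0802. B = V − Δ·S = 343.7842.
(2,2): S=221.8040. Δ = (V_up−V_dn)/(S_up−S_dn) = (71.8645−170.6651)/(314.9617−204.0597) = -0.8909. V = [p*·71.8645 + (1−p*)·170.6651]/1.09 = 125.7549. B = V − Δ·S = 323.3562.
(1,0): S=101.2000. Δ = (V_up−V_dn)/(S_up−S_dn) = (200.0802−250.6802)/(143.7040−93.1040) = -1.0000. V = [p*·200.0802 + (1−p*)·250.6802]/1.09 = 214.1983. B = V − Δ·S = 315.3983.
(1,1): S=156.2000. Δ = (V_up−V_dn)/(S_up−S_dn) = (125.7549−200.0802)/(221.8040−143.7040) = -0.9517. V = [p*·125.7549 + (1−p*)·200.0802]/1.09 = 160.3758. B = V − Δ·S = 309.0263.
(0,0): S=110.0000. Δ = (V_up−V_dn)/(S_up−S_dn) = (160.3758−214.1983)/(156.2000−101.2000) = -0.9786. V = [p*·160.3758 + (1−p*)·214.1983]/1.09 = 179.7236. B = V − Δ·S = 287.3687.
Self-financing check: at every node Δ·S+B equals the discounted successor values.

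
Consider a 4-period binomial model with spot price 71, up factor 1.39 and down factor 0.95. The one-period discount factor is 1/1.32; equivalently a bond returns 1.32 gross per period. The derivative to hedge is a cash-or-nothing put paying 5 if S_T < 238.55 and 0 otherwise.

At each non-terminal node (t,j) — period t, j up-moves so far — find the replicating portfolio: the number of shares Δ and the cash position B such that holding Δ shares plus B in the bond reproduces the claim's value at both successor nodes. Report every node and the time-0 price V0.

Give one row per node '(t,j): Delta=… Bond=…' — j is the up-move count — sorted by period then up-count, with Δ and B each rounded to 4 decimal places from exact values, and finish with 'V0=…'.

Risk-neutral probability p* = (R−d)/(u−d) = (1.32−0.95)/(1.39−0.95) = 0.8409.
Terminal values V(4,·): V(4,0)=5.0000, V(4,1)=5.0000, V(4,2)=5.0000, V(4,3)=5.0000, V(4,4)=0.0000
  t=3,j=0: stock 60.8736 → up 84.6143 (V=5.0000), down 57.8299 (V=5.0000). Price 3.7879; hedge Δ=0.0000, bond B=3.7879.
  t=3,j=1: stock 89.0677 → up 123.8041 (V=5.0000), down 84.6143 (V=5.0000). Price 3.7879; hedge Δ=0.0000, bond B=3.7879.
  t=3,j=2: stock 130.3201 → up 181.1450 (V=5.0000), down 123.8041 (V=5.0000). Price 3.7879; hedge Δ=0.0000, bond B=3.7879.
  t=3,j=3: stock 190.6789 → up 265.0437 (V=0.0000), down 181.1450 (V=5.0000). Price 0.6026; hedge Δ=-0.0596, bond B=11.9663.
  t=2,j=0: stock 64.0775 → up 89.0677 (V=3.7879), down 60.8736 (V=3.7879). Price 2.8696; hedge Δ=0.0000, bond B=2.8696.
  t=2,j=1: stock 93.7555 → up 130.3201 (V=3.7879), down 89.0677 (V=3.7879). Price 2.8696; hedge Δ=0.0000, bond B=2.8696.
  t=2,j=2: stock 137.1791 → up 190.6789 (V=0.6026), down 130.3201 (V=3.7879). Price 0.8404; hedge Δ=-0.0528, bond B=8.0797.
  t=1,j=0: stock 67.4500 → up 93.7555 (V=2.8696), down 64.0775 (V=2.8696). Price 2.1739; hedge Δ=0.0000, bond B=2.1739.
  t=1,j=1: stock 98.6900 → up 137.1791 (V=0.8404), down 93.7555 (V=2.8696). Price 0.8813; hedge Δ=-0.0467, bond B=5.4930.
  t=0,j=0: stock 71.0000 → up 98.6900 (V=0.8813), down 67.4500 (V=2.1739). Price 0.8234; hedge Δ=-0.0414, bond B=3.7614.
Root portfolio cost Δ·71+B reproduces V0=0.8234.

(0,0): Delta=-0.0414 Bond=3.7614
(1,0): Delta=0.0000 Bond=2.1739
(1,1): Delta=-0.0467 Bond=5.4930
(2,0): Delta=0.0000 Bond=2.8696
(2,1): Delta=0.0000 Bond=2.8696
(2,2): Delta=-0.0528 Bond=8.0797
(3,0): Delta=0.0000 Bond=3.7879
(3,1): Delta=0.0000 Bond=3.7879
(3,2): Delta=0.0000 Bond=3.7879
(3,3): Delta=-0.0596 Bond=11.9663
V0=0.8234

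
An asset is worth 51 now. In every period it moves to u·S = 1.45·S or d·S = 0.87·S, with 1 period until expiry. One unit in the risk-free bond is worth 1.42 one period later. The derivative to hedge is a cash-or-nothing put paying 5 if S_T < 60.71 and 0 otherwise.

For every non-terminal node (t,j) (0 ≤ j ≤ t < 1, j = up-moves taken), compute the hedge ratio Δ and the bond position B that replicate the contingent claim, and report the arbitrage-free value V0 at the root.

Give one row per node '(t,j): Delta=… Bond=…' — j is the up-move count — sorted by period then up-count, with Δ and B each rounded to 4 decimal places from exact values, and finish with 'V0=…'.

(0,0): Delta=-0.1690 Bond=8.8028
V0=0.1821

Since d<R<u, set p* = (R−d)/(u−d) = 0.9483; price each node as the discounted p*-expectation of its children.
Terminal payoffs: V(1,0)=5.0000, V(1,1)=0.0000
(0,0): S=51.0000. Δ = (V_up−V_dn)/(S_up−S_dn) = (0.0000−5.0000)/(73.9500−44.3700) = -0.1690. V = [p*·0.0000 + (1−p*)·5.0000]/1.42 = 0.1821. B = V − Δ·S = 8.8028.
Root portfolio cost Δ·51+B reproduces V0=0.1821.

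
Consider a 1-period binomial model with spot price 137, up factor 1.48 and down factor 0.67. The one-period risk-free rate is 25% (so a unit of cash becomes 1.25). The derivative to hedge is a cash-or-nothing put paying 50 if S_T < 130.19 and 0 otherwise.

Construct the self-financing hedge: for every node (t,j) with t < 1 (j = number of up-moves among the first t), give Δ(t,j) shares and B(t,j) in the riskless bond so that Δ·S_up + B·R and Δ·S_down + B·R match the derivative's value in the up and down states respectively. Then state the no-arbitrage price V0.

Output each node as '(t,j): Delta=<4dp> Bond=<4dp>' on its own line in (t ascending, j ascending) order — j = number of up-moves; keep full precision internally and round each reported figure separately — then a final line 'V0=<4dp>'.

The replicating-portfolio and risk-neutral prices coincide; use p* = (1.25−0.67)/(1.48−0.67) = 0.7160 for the latter.
Payoff layer (t=1): V(1,0)=50.0000, V(1,1)=0.0000
(0,0): S=137.0000. Δ = (V_up−V_dn)/(S_up−S_dn) = (0.0000−50.0000)/(202.7600−91.7900) = -0.4506. V = [p*·0.0000 + (1−p*)·50.0000]/1.25 = 11.3580. B = V − Δ·S = 73.0864.
Self-financing check: at every node Δ·S+B equals the discounted successor values.

(0,0): Delta=-0.4506 Bond=73.0864
V0=11.3580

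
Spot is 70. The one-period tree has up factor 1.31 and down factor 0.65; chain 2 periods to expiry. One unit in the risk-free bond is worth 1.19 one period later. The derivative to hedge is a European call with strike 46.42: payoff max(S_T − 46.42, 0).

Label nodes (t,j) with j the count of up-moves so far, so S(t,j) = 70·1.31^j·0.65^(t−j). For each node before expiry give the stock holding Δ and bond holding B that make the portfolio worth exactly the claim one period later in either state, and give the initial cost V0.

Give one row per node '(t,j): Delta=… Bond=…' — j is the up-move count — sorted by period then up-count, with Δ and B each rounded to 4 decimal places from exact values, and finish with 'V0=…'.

Risk-neutral probability p* = (R−d)/(u−d) = (1.19−0.65)/(1.31−0.65) = 0.8182.
Payoff layer (t=2): V(2,0)=0.0000, V(2,1)=13.1850, V(2,2)=73.7070
(1,0): S=45.5000. Δ = (V_up−V_dn)/(S_up−S_dn) = (13.1850−0.0000)/(59.6050−29.5750) = 0.4391. V = [p*·13.1850 + (1−p*)·0.0000]/1.19 = 9.0653. B = V − Δ·S = -10.9120.
(1,1): S=91.7000. Δ = (V_up−V_dn)/(S_up−S_dn) = (73.7070−13.1850)/(120.1270−59.6050) = 1.0000. V = [p*·73.7070 + (1−p*)·13.1850]/1.19 = 52.6916. B = V − Δ·S = -39.0084.
(0,0): S=70.0000. Δ = (V_up−V_dn)/(S_up−S_dn) = (52.6916−9.0653)/(91.7000−45.5000) = 0.9443. V = [p*·52.6916 + (1−p*)·9.0653]/1.19 = 37.6131. B = V − Δ·S = -28.4874.
Each (Δ,B) replicates both successor values, so the strategy is self-financing and V0 is arbitrage-free.

(0,0): Delta=0.9443 Bond=-28.4874
(1,0): Delta=0.4391 Bond=-10.9120
(1,1): Delta=1.0000 Bond=-39.0084
V0=37.6131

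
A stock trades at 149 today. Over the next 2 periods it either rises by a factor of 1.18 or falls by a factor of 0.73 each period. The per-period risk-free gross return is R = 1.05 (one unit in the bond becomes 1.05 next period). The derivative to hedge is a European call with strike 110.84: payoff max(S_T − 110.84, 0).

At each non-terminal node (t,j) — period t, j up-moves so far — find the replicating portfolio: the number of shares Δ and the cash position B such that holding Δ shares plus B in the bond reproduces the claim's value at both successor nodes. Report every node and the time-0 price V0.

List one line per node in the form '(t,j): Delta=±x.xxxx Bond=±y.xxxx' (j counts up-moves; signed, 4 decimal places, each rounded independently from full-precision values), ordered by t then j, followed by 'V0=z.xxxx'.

Under the risk-neutral measure, an up-move has probability p* = (R−d)/(u−d) = 0.7111 and values discount at R = 1.05.
Payoff layer (t=2): V(2,0)=0.0000, V(2,1)=17.5086, V(2,2)=96.6276
(1,0): S=108.7700. Δ = (V_up−V_dn)/(S_up−S_dn) = (17.5086−0.0000)/(128.3486−79.4021) = 0.3577. V = [p*·17.5086 + (1−p*)·0.0000]/1.05 = 11.8577. B = V − Δ·S = -27.0503.
(1,1): S=175.8200. Δ = (V_up−V_dn)/(S_up−S_dn) = (96.6276−17.5086)/(207.4676−128.3486) = 1.0000. V = [p*·96.6276 + (1−p*)·17.5086]/1.05 = 70.2581. B = V − Δ·S = -105.5619.
(0,0): S=149.0000. Δ = (V_up−V_dn)/(S_up−S_dn) = (70.2581−11.8577)/(175.8200−108.7700) = 0.8710. V = [p*·70.2581 + (1−p*)·11.8577]/1.05 = 50.8446. B = V − Δ·S = -78.9341.
Root portfolio cost Δ·149+B reproduces V0=50.8446.

(0,0): Delta=0.8710 Bond=-78.9341
(1,0): Delta=0.3577 Bond=-27.0503
(1,1): Delta=1.0000 Bond=-105.5619
V0=50.8446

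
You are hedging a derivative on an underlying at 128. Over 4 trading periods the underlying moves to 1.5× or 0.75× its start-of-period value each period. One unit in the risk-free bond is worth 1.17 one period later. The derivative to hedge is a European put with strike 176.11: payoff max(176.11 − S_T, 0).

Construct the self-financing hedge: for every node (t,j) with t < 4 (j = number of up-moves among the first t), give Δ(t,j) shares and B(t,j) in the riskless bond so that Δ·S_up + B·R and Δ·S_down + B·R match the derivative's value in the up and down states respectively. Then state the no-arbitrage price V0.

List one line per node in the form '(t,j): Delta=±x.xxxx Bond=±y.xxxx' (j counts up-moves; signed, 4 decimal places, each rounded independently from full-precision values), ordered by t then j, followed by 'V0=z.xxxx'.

Since d<R<u, set p* = (R−d)/(u−d) = 0.5600; price each node as the discounted p*-expectation of its children.
At expiry t=4: V(4,0)=135.6100, V(4,1)=95.1100, V(4,2)=14.1100, V(4,3)=0.0000, V(4,4)=0.0000
(3,0): S=54.0000. Δ = (V_up−V_dn)/(S_up−S_dn) = (95.1100−135.6100)/(81.0000−40.5000) = -1.0000. V = [p*·95.1100 + (1−p*)·135.6100]/1.17 = 96.5214. B = V − Δ·S = 150.5214.
(3,1): S=108.0000. Δ = (V_up−V_dn)/(S_up−S_dn) = (14.1100−95.1100)/(162.0000−81.0000) = -1.0000. V = [p*·14.1100 + (1−p*)·95.1100]/1.17 = 42.5214. B = V − Δ·S = 150.5214.
(3,2): S=216.0000. Δ = (V_up−V_dn)/(S_up−S_dn) = (0.0000−14.1100)/(324.0000−162.0000) = -0.0871. V = [p*·0.0000 + (1−p*)·14.1100]/1.17 = 5.3063. B = V − Δ·S = 24.1197.
(3,3): S=432.0000. Δ = (V_up−V_dn)/(S_up−S_dn) = (0.0000−0.0000)/(648.0000−324.0000) = 0.0000. V = [p*·0.0000 + (1−p*)·0.0000]/1.17 = 0.0000. B = V − Δ·S = 0.0000.
(2,0): S=72.0000. Δ = (V_up−V_dn)/(S_up−S_dn) = (42.5214−96.5214)/(108.0000−54.0000) = -1.0000. V = [p*·42.5214 + (1−p*)·96.5214]/1.17 = 56.6507. B = V − Δ·S = 128.6507.
(2,1): S=144.0000. Δ = (V_up−V_dn)/(S_up−S_dn) = (5.3063−42.5214)/(216.0000−108.0000) = -0.3446. V = [p*·5.3063 + (1−p*)·42.5214]/1.17 = 18.5307. B = V − Δ·S = 68.1508.
(2,2): S=288.0000. Δ = (V_up−V_dn)/(S_up−S_dn) = (0.0000−5.3063)/(432.0000−216.0000) = -0.0246. V = [p*·0.0000 + (1−p*)·5.3063]/1.17 = 1.9955. B = V − Δ·S = 9.0706.
(1,0): S=96.0000. Δ = (V_up−V_dn)/(S_up−S_dn) = (18.5307−56.6507)/(144.0000−72.0000) = -0.5294. V = [p*·18.5307 + (1−p*)·56.6507]/1.17 = 30.1740. B = V − Δ·S = 81.0007.
(1,1): S=192.0000. Δ = (V_up−V_dn)/(S_up−S_dn) = (1.9955−18.5307)/(288.0000−144.0000) = -0.1148. V = [p*·1.9955 + (1−p*)·18.5307]/1.17 = 7.9239. B = V − Δ·S = 29.9709.
(0,0): S=128.0000. Δ = (V_up−V_dn)/(S_up−S_dn) = (7.9239−30.1740)/(192.0000−96.0000) = -0.2318. V = [p*·7.9239 + (1−p*)·30.1740]/1.17 = 15.1401. B = V − Δ·S = 44.8068.
Check: Δ(0,0)·S0 + B(0,0) = 15.1401 = V0.

(0,0): Delta=-0.2318 Bond=44.8068
(1,0): Delta=-0.5294 Bond=81.0007
(1,1): Delta=-0.1148 Bond=29.9709
(2,0): Delta=-1.0000 Bond=128.6507
(2,1): Delta=-0.3446 Bond=68.1508
(2,2): Delta=-0.0246 Bond=9.0706
(3,0): Delta=-1.0000 Bond=150.5214
(3,1): Delta=-1.0000 Bond=150.5214
(3,2): Delta=-0.0871 Bond=24.1197
(3,3): Delta=0.0000 Bond=0.0000
V0=15.1401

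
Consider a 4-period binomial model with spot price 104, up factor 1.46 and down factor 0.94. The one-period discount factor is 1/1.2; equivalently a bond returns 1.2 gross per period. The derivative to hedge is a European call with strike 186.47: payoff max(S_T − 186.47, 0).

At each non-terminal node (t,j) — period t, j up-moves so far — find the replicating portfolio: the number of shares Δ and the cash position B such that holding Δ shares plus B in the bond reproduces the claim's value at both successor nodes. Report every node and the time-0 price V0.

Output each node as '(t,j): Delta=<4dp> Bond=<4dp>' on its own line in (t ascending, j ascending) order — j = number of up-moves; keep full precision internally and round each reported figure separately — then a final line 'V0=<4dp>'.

(0,0): Delta=0.6977 Bond=-48.0398
(1,0): Delta=0.4344 Bond=-31.9008
(1,1): Delta=0.8673 Bond=-83.3947
(2,0): Delta=0.0821 Bond=-5.9077
(2,1): Delta=0.6612 Bond=-70.6542
(2,2): Delta=1.0000 Bond=-129.4931
(3,0): Delta=0.0000 Bond=0.0000
(3,1): Delta=0.1349 Bond=-14.1785
(3,2): Delta=1.0000 Bond=-155.3917
(3,3): Delta=1.0000 Bond=-155.3917
V0=24.5237

The replicating-portfolio and risk-neutral prices coincide; use p* = (1.2−0.94)/(1.46−0.94) = 0.5000 for the latter.
Terminal values V(4,·): V(4,0)=0.0000, V(4,1)=0.0000, V(4,2)=9.4121, V(4,3)=117.7724, V(4,4)=286.0767
  t=3,j=0: stock 86.3807 → up 126.1159 (V=0.0000), down 81.1979 (V=0.0000). Price 0.0000; hedge Δ=0.0000, bond B=0.0000.
  t=3,j=1: stock 134.1658 → up 195.8821 (V=9.4121), down 126.1159 (V=0.0000). Price 3.9217; hedge Δ=0.1349, bond B=-14.1785.
  t=3,j=2: stock 208.3852 → up 304.2424 (V=117.7724), down 195.8821 (V=9.4121). Price 52.9935; hedge Δ=1.0000, bond B=-155.3917.
  t=3,j=3: stock 323.6621 → up 472.5467 (V=286.0767), down 304.2424 (V=117.7724). Price 168.2705; hedge Δ=1.0000, bond B=-155.3917.
  t=2,j=0: stock 91.8944 → up 134.1658 (V=3.9217), down 86.3807 (V=0.0000). Price 1.6340; hedge Δ=0.0821, bond B=-5.9077.
  t=2,j=1: stock 142.7296 → up 208.3852 (V=52.9935), down 134.1658 (V=3.9217). Price 23.7147; hedge Δ=0.6612, bond B=-70.6542.
  t=2,j=2: stock 221.6864 → up 323.6621 (V=168.2705), down 208.3852 (V=52.9935). Price 92.1933; hedge Δ=1.0000, bond B=-129.4931.
  t=1,j=0: stock 97.7600 → up 142.7296 (V=23.7147), down 91.8944 (V=1.6340). Price 10.5620; hedge Δ=0.4344, bond B=-31.9008.
  t=1,j=1: stock 151.8400 → up 221.6864 (V=92.1933), down 142.7296 (V=23.7147). Price 48.2950; hedge Δ=0.8673, bond B=-83.3947.
  t=0,j=0: stock 104.0000 → up 151.8400 (V=48.2950), down 97.7600 (V=10.5620). Price 24.5237; hedge Δ=0.6977, bond B=-48.0398.
The time-0 hedge costs 24.5237, which is the no-arbitrage price.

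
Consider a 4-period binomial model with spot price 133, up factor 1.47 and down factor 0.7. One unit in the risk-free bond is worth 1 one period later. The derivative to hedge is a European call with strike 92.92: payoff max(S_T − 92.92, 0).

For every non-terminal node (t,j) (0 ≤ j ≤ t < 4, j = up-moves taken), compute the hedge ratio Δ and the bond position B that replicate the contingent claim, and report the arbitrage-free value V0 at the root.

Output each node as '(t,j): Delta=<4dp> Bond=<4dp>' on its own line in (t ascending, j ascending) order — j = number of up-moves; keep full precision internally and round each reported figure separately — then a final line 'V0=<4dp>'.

(0,0): Delta=0.8120 Bond=-50.2893
(1,0): Delta=0.6459 Bond=-34.8189
(1,1): Delta=0.9360 Bond=-74.5262
(2,0): Delta=0.3719 Bond=-16.9678
(2,1): Delta=0.8502 Bond=-62.7855
(2,2): Delta=1.0000 Bond=-92.9200
(3,0): Delta=0.0000 Bond=0.0000
(3,1): Delta=0.6494 Bond=-43.5508
(3,2): Delta=1.0000 Bond=-92.9200
(3,3): Delta=1.0000 Bond=-92.9200
V0=57.7109

Since d<R<u, set p* = (R−d)/(u−d) = 0.3896; price each node as the discounted p*-expectation of its children.
At expiry t=4: V(4,0)=0.0000, V(4,1)=0.0000, V(4,2)=47.9059, V(4,3)=202.8143, V(4,4)=528.1220
(3,0): S=45.6190. Δ = (V_up−V_dn)/(S_up−S_dn) = (0.0000−0.0000)/(67.0599−31.9333) = 0.0000. V = [p*·0.0000 + (1−p*)·0.0000]/1 = 0.0000. B = V − Δ·S = 0.0000.
(3,1): S=95.7999. Δ = (V_up−V_dn)/(S_up−S_dn) = (47.9059−0.0000)/(140.8259−67.0599) = 0.6494. V = [p*·47.9059 + (1−p*)·0.0000]/1 = 18.6646. B = V − Δ·S = -43.5508.
(3,2): S=201.1798. Δ = (V_up−V_dn)/(S_up−S_dn) = (202.8143−47.9059)/(295.7343−140.8259) = 1.0000. V = [p*·202.8143 + (1−p*)·47.9059]/1 = 108.2598. B = V − Δ·S = -92.9200.
(3,3): S=422.4776. Δ = (V_up−V_dn)/(S_up−S_dn) = (528.1220−202.8143)/(621.0420−295.7343) = 1.0000. V = [p*·528.1220 + (1−p*)·202.8143]/1 = 329.5576. B = V − Δ·S = -92.9200.
(2,0): S=65.1700. Δ = (V_up−V_dn)/(S_up−S_dn) = (18.6646−0.0000)/(95.7999−45.6190) = 0.3719. V = [p*·18.6646 + (1−p*)·0.0000]/1 = 7.2719. B = V − Δ·S = -16.9678.
(2,1): S=136.8570. Δ = (V_up−V_dn)/(S_up−S_dn) = (108.2598−18.6646)/(201.1798−95.7999) = 0.8502. V = [p*·108.2598 + (1−p*)·18.6646]/1 = 53.5718. B = V − Δ·S = -62.7855.
(2,2): S=287.3997. Δ = (V_up−V_dn)/(S_up−S_dn) = (329.5576−108.2598)/(422.4776−201.1798) = 1.0000. V = [p*·329.5576 + (1−p*)·108.2598]/1 = 194.4797. B = V − Δ·S = -92.9200.
(1,0): S=93.1000. Δ = (V_up−V_dn)/(S_up−S_dn) = (53.5718−7.2719)/(136.8570−65.1700) = 0.6459. V = [p*·53.5718 + (1−p*)·7.2719]/1 = 25.3109. B = V − Δ·S = -34.8189.
(1,1): S=195.5100. Δ = (V_up−V_dn)/(S_up−S_dn) = (194.4797−53.5718)/(287.3997−136.8570) = 0.9360. V = [p*·194.4797 + (1−p*)·53.5718]/1 = 108.4710. B = V − Δ·S = -74.5262.
(0,0): S=133.0000. Δ = (V_up−V_dn)/(S_up−S_dn) = (108.4710−25.3109)/(195.5100−93.1000) = 0.8120. V = [p*·108.4710 + (1−p*)·25.3109]/1 = 57.7109. B = V − Δ·S = -50.2893.
Root portfolio cost Δ·133+B reproduces V0=57.7109.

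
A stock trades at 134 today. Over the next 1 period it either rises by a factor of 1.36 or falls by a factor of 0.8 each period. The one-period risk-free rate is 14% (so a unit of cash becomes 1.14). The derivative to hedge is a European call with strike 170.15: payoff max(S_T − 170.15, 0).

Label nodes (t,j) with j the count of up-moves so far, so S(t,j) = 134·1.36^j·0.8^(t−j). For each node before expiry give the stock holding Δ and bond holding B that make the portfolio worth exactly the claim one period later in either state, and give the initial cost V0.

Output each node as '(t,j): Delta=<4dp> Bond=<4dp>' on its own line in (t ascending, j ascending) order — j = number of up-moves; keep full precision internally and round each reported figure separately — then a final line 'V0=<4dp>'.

(0,0): Delta=0.1611 Bond=-15.1504
V0=6.4389

The replicating-portfolio and risk-neutral prices coincide; use p* = (1.14−0.8)/(1.36−0.8) = 0.6071 for the latter.
Terminal values V(1,·): V(1,0)=0.0000, V(1,1)=12.0900
Node (0,0) S=134.0000: V=(p*·12.0900+(1−p*)·0.0000)/1.14=6.4389; Δ=(12.0900−0.0000)/(182.2400−107.2000)=0.1611; B=V−Δ·S=-15.1504
Self-financing check: at every node Δ·S+B equals the discounted successor values.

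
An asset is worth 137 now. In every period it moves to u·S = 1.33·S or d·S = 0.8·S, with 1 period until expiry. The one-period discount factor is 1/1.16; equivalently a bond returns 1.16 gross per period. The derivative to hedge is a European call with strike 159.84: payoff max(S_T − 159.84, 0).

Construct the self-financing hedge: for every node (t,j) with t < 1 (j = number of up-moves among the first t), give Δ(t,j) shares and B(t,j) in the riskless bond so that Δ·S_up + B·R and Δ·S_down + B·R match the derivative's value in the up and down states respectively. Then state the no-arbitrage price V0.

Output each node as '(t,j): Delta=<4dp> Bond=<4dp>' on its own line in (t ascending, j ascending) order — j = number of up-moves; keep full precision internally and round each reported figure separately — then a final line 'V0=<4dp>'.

The replicating-portfolio and risk-neutral prices coincide; use p* = (1.16−0.8)/(1.33−0.8) = 0.6792 for the latter.
Payoff layer (t=1): V(1,0)=0.0000, V(1,1)=22.3700
  t=0,j=0: stock 137.0000 → up 182.2100 (V=22.3700), down 109.6000 (V=0.0000). Price 13.0989; hedge Δ=0.3081, bond B=-29.1087.
Root portfolio cost Δ·137+B reproduces V0=13.0989.

(0,0): Delta=0.3081 Bond=-29.1087
V0=13.0989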